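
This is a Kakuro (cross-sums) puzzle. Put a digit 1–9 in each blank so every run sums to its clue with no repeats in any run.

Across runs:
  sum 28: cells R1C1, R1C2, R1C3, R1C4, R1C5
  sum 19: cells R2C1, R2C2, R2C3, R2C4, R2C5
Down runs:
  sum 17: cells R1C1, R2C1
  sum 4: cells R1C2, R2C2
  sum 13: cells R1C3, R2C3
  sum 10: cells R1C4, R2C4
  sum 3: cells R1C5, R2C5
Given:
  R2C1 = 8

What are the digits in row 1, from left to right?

17 in 2 cells must be {8,9}; 4 in 2 cells must be {1,3}; 3 in 2 cells must be {1,2}.
R1C1 = 17 − 8 = 9 completes the 17 down.
Given what's placed, R2C3 must be 5 to fit the 19 across and 13 down.
R1C3 = 13 − 5 = 8 completes the 13 down.
Nothing is forced directly, so branch on R1C2, whose candidates are 1 or 3. If R1C2 = 1: then R1C5 would have to be in {3,4,6,7} for the 28 across but in {1,2} for the 3 down — contradiction. So R1C2 = 3.
R2C2 = 4 − 3 = 1 completes the 4 down.
R2C5 = 2: the only remaining digit allowed by both the 19 across and the 3 down.
R1C5 = 3 − 2 = 1 completes the 3 down.
R2C4 = 19 − 16 = 3 completes the 19 across.
R1C4 = 28 − 21 = 7 completes the 28 across.

9, 3, 8, 7, 1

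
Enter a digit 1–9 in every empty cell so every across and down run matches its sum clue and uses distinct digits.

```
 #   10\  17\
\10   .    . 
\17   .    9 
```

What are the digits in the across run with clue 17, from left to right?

8 9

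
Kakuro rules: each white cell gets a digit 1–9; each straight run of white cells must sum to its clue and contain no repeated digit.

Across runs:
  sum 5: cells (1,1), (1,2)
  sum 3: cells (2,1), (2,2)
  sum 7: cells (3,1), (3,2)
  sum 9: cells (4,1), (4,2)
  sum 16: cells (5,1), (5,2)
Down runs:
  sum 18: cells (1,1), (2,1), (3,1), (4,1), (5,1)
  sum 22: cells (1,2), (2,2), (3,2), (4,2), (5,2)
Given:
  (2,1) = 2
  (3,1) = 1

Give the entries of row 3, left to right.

3 in 2 cells must be {1,2}; 16 in 2 cells must be {7,9}.
(2,2) = 3 − 2 = 1 completes the 3 across.
(3,2) = 7 − 1 = 6 completes the 7 across.

1 6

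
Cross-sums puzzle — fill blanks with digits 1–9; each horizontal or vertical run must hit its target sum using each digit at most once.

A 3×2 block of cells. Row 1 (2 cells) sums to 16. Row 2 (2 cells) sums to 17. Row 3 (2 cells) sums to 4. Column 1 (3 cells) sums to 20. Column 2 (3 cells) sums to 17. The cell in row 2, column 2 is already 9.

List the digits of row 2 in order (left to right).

16 in 2 cells must be {7,9}; 17 in 2 cells must be {8,9}; 4 in 2 cells must be {1,3}.
(1,2) = 7: the only remaining digit allowed by both the 16 across and the 17 down.
(2,1) = 17 − 9 = 8 completes the 17 across.
Given what's placed, (3,1) must be 3 to fit the 4 across and 20 down.
(3,2) = 4 − 3 = 1 completes the 4 across.
(1,1) = 16 − 7 = 9 completes the 16 across.

8 9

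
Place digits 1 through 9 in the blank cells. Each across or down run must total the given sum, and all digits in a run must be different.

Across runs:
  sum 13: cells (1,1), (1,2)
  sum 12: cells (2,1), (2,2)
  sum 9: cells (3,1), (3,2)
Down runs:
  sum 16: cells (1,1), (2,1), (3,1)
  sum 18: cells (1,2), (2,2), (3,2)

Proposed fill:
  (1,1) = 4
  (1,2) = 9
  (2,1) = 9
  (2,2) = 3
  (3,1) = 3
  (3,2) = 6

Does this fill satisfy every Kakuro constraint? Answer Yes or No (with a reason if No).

Yes

Across: 4+9=13; 9+3=12; 3+6=9. Down: 4+9+3=16; 9+3+6=18. No digit repeats within any run.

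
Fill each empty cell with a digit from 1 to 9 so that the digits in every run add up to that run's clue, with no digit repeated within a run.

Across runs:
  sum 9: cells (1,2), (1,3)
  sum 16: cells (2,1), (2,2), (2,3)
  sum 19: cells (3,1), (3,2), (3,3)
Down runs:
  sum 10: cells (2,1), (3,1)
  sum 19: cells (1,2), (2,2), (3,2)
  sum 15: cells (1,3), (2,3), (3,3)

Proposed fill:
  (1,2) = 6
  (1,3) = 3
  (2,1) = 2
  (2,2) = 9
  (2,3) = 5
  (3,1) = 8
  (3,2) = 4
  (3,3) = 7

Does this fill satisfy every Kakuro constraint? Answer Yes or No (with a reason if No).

Across: 6+3=9; 2+9+5=16; 8+4+7=19. Down: 2+8=10; 6+9+4=19; 3+5+7=15. No digit repeats within any run.

Yes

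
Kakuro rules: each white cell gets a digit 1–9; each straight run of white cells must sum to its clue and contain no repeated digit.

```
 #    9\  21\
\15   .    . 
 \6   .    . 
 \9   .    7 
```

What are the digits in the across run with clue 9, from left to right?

2, 7

R1C1 = 6: only digit in both the 15-across and 9-down candidate sets.
R1C2 = 15 − 6 = 9 completes the 15 across.
R2C2 = 21 − 16 = 5 completes the 21 down.
R3C1 = 9 − 7 = 2 completes the 9 across.
R2C1 = 6 − 5 = 1 completes the 6 across.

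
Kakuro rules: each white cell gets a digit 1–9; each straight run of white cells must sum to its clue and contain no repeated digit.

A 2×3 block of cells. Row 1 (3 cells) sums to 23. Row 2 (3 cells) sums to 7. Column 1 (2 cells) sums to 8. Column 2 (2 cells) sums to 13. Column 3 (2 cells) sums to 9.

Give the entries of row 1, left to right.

6, 9, 8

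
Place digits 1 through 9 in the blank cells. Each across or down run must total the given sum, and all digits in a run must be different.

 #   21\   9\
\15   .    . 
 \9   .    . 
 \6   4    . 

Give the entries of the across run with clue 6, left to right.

Intersecting the 15 across with the 9 down forces R1C2 = 6.
R2C1 = 8: the only remaining digit allowed by both the 9 across and the 21 down.
R2C2 = 9 − 8 = 1 completes the 9 across.
R3C2 = 6 − 4 = 2 completes the 6 across.
R1C1 = 15 − 6 = 9 completes the 15 across.

4 2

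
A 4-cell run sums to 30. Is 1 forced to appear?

No

The only way to make 30 from 4 distinct digits is {6,7,8,9}, which does not contain 1.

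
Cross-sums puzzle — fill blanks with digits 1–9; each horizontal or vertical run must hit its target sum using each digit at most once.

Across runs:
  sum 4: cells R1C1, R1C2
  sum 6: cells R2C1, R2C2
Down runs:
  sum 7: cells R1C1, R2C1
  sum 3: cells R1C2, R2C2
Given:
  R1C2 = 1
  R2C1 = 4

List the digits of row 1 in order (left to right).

4 in 2 cells must be {1,3}; 3 in 2 cells must be {1,2}.
R1C1 = 4 − 1 = 3 completes the 4 across.
R2C2 = 6 − 4 = 2 completes the 6 across.

3, 1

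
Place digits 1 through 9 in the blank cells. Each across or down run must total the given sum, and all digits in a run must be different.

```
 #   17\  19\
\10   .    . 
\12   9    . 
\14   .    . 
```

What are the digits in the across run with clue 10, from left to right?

3 7

R2C2 = 12 − 9 = 3 completes the 12 across.
Given what's placed, R3C2 must be 9 to fit the 14 across and 19 down.
R1C2 = 19 − 12 = 7 completes the 19 down.
R3C1 = 14 − 9 = 5 completes the 14 across.
R1C1 = 10 − 7 = 3 completes the 10 across.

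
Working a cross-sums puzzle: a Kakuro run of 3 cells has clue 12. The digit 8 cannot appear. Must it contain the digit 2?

No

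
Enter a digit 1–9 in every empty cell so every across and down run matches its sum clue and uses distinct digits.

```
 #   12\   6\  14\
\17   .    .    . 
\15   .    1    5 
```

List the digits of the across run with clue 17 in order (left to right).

3 5 9

R1C2 = 6 − 1 = 5 completes the 6 down.
R1C3 = 14 − 5 = 9 completes the 14 down.
R2C1 = 15 − 6 = 9 completes the 15 across.
R1C1 = 17 − 14 = 3 completes the 17 across.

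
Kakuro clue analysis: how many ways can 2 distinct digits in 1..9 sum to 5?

2

2 distinct digits from 1–9 sum between 3 and 17.
Enumerating: {1,4}, {2,3}.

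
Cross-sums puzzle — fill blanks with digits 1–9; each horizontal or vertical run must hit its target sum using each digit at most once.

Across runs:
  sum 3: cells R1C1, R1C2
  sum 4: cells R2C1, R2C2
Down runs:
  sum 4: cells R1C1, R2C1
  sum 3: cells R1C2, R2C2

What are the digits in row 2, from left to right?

3 1

3 in 2 cells must be {1,2}; 4 in 2 cells must be {1,3}.
The 3 across and the 4 down share only 1, so R1C1 = 1.
R1C2 = 3 − 1 = 2 completes the 3 across.
R2C1 = 4 − 1 = 3 completes the 4 down.
R2C2 = 4 − 3 = 1 completes the 4 across.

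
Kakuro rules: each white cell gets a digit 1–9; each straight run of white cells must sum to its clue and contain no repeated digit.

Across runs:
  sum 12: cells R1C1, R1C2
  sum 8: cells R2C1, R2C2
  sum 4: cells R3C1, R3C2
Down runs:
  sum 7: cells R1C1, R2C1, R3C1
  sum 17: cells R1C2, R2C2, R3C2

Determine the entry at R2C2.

6

4 in 2 cells must be {1,3}; 7 in 3 cells must be {1,2,4}.
The 12 across and the 7 down share only 4, so R1C1 = 4.
R1C2 = 12 − 4 = 8 completes the 12 across.
Given what's placed, R3C1 must be 1 to fit the 4 across and 7 down.
R3C2 = 4 − 1 = 3 completes the 4 across.
R2C1 = 7 − 5 = 2 completes the 7 down.
R2C2 = 8 − 2 = 6 completes the 8 across.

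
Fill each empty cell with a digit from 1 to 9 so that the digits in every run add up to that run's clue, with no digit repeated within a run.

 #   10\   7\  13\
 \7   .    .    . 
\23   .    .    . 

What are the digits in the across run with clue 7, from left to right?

2 1 4

7 in 3 cells must be {1,2,4}; 23 in 3 cells must be {6,8,9}.
The 7 across and the 13 down share only 4, so R1C3 = 4.
The 23 across and the 7 down share only 6, so R2C2 = 6.
R2C3 = 13 − 4 = 9 completes the 13 down.
R1C2 = 7 − 6 = 1 completes the 7 down.
R2C1 = 23 − 15 = 8 completes the 23 across.
R1C1 = 7 − 5 = 2 completes the 7 across.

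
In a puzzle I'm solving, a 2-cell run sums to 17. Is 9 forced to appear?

Yes

The only way to make 17 from 2 distinct digits is {8,9}, which contains 9.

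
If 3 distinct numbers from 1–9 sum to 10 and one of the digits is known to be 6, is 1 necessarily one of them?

The only way to make 10 from 3 distinct digits under that restriction is {1,3,6}, which contains 1.

Yes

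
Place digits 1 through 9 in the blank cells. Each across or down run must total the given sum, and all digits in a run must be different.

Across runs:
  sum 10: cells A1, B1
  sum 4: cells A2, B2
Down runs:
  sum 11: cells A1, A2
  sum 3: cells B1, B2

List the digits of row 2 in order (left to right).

4 in 2 cells must be {1,3}; 3 in 2 cells must be {1,2}.
The 4 across and the 11 down share only 3, so A2 = 3.
B2 = 4 − 3 = 1 completes the 4 across.
A1 = 11 − 3 = 8 completes the 11 down.
B1 = 10 − 8 = 2 completes the 10 across.

3, 1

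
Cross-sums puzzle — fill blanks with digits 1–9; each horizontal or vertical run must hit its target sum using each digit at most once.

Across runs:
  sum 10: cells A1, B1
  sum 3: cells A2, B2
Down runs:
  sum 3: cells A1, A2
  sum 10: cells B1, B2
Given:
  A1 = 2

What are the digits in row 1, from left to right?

2, 8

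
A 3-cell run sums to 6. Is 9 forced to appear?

No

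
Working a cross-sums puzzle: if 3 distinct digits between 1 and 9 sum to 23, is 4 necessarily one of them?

The only way to make 23 from 3 distinct digits is {6,8,9}, which does not contain 4.

No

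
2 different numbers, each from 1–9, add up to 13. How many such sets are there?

3

2 distinct digits from 1–9 sum between 3 and 17.
Enumerating: {4,9}, {5,8}, {6,7}.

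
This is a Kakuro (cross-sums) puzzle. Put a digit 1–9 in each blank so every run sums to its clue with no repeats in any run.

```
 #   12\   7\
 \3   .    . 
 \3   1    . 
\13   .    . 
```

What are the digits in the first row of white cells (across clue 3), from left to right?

3 in 2 cells must be {1,2}; 7 in 3 cells must be {1,2,4}.
R1C1 = 2: the only remaining digit allowed by both the 3 across and the 12 down.
R1C2 = 3 − 2 = 1 completes the 3 across.
R2C2 = 3 − 1 = 2 completes the 3 across.
R3C1 = 12 − 3 = 9 completes the 12 down.
R3C2 = 13 − 9 = 4 completes the 13 across.

2 1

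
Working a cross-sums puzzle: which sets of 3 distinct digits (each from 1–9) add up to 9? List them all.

3 distinct digits from 1–9 sum between 6 and 24.

{1,2,6}; {1,3,5}; {2,3,4}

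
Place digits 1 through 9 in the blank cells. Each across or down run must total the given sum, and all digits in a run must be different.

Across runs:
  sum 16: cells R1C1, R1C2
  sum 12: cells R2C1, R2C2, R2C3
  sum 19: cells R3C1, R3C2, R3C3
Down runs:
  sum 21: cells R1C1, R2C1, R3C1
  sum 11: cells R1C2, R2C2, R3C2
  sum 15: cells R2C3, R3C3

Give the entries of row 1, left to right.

9 7

16 in 2 cells must be {7,9}.
Only 7 fits R1C2 under both its across sum 16 and down sum 11.
Given what's placed, R3C2 must be 3 to fit the 19 across and 11 down.
R1C1 = 16 − 7 = 9 completes the 16 across.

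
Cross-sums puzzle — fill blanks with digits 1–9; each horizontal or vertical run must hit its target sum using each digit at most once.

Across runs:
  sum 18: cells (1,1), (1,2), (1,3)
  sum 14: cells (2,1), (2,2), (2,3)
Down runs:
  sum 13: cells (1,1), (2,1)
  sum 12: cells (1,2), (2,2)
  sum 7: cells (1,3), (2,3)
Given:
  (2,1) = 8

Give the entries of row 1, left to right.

(1,1) = 13 − 8 = 5 completes the 13 down.
Nothing is forced directly, so branch on (2,2), whose candidates are 4 or 5. If (2,2) = 4: then (1,2) would have to be in {4,6,7,9} for the 18 across but in {8} for the 12 down — contradiction. So (2,2) = 5.
(1,2) = 12 − 5 = 7 completes the 12 down.
(1,3) = 18 − 12 = 6 completes the 18 across.
(2,3) = 14 − 13 = 1 completes the 14 across.

5 7 6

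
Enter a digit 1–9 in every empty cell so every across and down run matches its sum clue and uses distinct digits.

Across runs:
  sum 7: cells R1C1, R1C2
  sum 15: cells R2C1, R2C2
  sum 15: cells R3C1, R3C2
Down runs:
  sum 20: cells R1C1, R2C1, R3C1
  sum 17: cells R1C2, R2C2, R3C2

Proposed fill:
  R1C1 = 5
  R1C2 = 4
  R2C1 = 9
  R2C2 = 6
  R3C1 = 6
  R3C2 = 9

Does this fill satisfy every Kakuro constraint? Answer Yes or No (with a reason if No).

No — the across run R1C1–R1C2 sums to 9, not 7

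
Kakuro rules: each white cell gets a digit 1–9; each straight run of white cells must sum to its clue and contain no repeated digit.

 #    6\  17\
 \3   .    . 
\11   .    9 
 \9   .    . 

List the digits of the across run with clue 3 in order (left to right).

1 2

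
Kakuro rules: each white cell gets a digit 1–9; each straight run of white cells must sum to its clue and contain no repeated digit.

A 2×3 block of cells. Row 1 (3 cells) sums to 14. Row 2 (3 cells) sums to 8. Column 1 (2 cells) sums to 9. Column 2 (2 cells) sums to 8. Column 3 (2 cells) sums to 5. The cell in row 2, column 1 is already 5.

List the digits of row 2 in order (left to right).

5 1 2

(1,1) = 9 − 5 = 4 completes the 9 down.
Nothing is forced directly, so branch on (2,2), whose candidates are 1 or 2. If (2,2) = 2: then (1,2) would have to be in {1,2,3,7,8,9} for the 14 across but in {6} for the 8 down — contradiction. So (2,2) = 1.
(1,2) = 8 − 1 = 7 completes the 8 down.
(1,3) = 14 − 11 = 3 completes the 14 across.
(2,3) = 8 − 6 = 2 completes the 8 across.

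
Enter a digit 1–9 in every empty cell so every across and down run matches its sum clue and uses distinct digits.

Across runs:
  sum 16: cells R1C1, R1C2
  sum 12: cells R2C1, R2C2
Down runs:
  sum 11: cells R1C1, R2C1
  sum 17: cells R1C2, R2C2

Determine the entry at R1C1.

7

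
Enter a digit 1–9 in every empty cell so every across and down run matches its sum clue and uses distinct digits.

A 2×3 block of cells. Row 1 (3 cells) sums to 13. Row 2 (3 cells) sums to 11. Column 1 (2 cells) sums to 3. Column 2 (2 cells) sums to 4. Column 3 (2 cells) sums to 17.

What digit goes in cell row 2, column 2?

3 in 2 cells must be {1,2}; 4 in 2 cells must be {1,3}; 17 in 2 cells must be {8,9}.
The 11 across and the 17 down share only 8, so (2,3) = 8.
(1,3) = 17 − 8 = 9 completes the 17 down.
Given what's placed, (2,2) must be 1 to fit the 11 across and 4 down.
(1,1) = 1: the only remaining digit allowed by both the 13 across and the 3 down.
(1,2) = 13 − 10 = 3 completes the 13 across.
(2,1) = 11 − 9 = 2 completes the 11 across.

1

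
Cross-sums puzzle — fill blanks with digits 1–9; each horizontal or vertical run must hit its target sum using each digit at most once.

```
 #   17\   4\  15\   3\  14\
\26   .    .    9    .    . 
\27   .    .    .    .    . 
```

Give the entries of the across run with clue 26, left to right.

8 1 9 2 6

17 in 2 cells must be {8,9}; 4 in 2 cells must be {1,3}; 3 in 2 cells must be {1,2}.
Given what's placed, R1C1 must be 8 to fit the 26 across and 17 down.
R2C1 = 17 − 8 = 9 completes the 17 down.
R2C3 = 15 − 9 = 6 completes the 15 down.
No cell is forced outright now. R2C5 can only be 5 or 8 (the digits allowed by both its 27 across and its 14 down). If R2C5 = 5: then R1C5 would have to be in {1,2,3,4,5,6} for the 26 across but in {9} for the 14 down — contradiction. So R2C5 = 8.
R1C5 = 14 − 8 = 6 completes the 14 down.
Given what's placed, R2C4 must be 1 to fit the 27 across and 3 down.
Given what's placed, R1C2 must be 1 to fit the 26 across and 4 down.
R1C4 = 26 − 24 = 2 completes the 26 across.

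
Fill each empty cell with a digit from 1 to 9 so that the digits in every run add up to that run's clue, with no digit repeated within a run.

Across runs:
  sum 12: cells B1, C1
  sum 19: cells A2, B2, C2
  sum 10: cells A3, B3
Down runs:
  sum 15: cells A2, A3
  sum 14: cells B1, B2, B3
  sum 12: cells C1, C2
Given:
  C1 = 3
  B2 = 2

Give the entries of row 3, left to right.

7 3

B1 = 12 − 3 = 9 completes the 12 across.
C2 = 12 − 3 = 9 completes the 12 down.
B3 = 14 − 11 = 3 completes the 14 down.
A2 = 19 − 11 = 8 completes the 19 across.
A3 = 10 − 3 = 7 completes the 10 across.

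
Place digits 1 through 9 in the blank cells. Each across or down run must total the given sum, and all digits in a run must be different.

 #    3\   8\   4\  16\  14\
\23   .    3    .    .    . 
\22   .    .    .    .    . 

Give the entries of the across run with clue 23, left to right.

2 3 1 9 8

3 in 2 cells must be {1,2}; 4 in 2 cells must be {1,3}; 16 in 2 cells must be {7,9}.
Given what's placed, R1C3 must be 1 to fit the 23 across and 4 down.
R2C2 = 8 − 3 = 5 completes the 8 down.
R2C3 = 4 − 1 = 3 completes the 4 down.
Given what's placed, R1C1 must be 2 to fit the 23 across and 3 down.
Given what's placed, R1C4 must be 9 to fit the 23 across and 16 down.
R1C5 = 23 − 15 = 8 completes the 23 across.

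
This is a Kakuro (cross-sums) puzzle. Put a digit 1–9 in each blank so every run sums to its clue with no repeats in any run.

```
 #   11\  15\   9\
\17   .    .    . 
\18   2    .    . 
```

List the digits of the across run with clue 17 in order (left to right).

R1C1 = 11 − 2 = 9 completes the 11 down.
R2C3 = 7: the only remaining digit allowed by both the 18 across and the 9 down.
R1C3 = 9 − 7 = 2 completes the 9 down.
R2C2 = 18 − 9 = 9 completes the 18 across.
R1C2 = 17 − 11 = 6 completes the 17 across.

9 6 2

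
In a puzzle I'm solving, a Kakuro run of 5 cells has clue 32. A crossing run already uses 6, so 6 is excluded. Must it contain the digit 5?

Yes

The only way to make 32 from 5 distinct digits under that restriction is {3,5,7,8,9}, which contains 5.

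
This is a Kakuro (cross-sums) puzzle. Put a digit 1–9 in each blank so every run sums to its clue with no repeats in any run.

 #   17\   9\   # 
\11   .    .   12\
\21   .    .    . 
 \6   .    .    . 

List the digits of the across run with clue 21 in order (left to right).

7, 5, 9

6 in 3 cells must be {1,2,3}.
Only 3 fits R3C3 under both its across sum 6 and down sum 12.
R2C3 = 12 − 3 = 9 completes the 12 down.
Nothing is forced directly, so branch on R2C2, whose candidates are 4 or 5. If R2C2 = 4: that forces R2C1 = 8, R3C1 = 2, after which R3C2 would have to be in {1} for the 6 across but in {2,3} for the 9 down — contradiction. So R2C2 = 5.
R1C2 = 3: the only remaining digit allowed by both the 11 across and the 9 down.
R2C1 = 21 − 14 = 7 completes the 21 across.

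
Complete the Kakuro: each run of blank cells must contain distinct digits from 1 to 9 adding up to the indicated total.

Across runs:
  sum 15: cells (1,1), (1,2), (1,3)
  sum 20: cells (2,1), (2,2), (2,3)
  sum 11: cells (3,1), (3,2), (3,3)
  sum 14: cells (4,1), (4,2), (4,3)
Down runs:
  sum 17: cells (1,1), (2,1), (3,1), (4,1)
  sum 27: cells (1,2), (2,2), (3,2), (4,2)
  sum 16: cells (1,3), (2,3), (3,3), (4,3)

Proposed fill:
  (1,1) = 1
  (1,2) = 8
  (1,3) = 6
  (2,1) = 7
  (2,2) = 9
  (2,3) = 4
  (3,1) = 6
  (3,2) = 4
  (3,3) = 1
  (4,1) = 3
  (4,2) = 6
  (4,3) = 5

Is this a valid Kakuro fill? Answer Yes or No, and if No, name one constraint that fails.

Yes

Across: 1+8+6=15; 7+9+4=20; 6+4+1=11; 3+6+5=14. Down: 1+7+6+3=17; 8+9+4+6=27; 6+4+1+5=16. No digit repeats within any run.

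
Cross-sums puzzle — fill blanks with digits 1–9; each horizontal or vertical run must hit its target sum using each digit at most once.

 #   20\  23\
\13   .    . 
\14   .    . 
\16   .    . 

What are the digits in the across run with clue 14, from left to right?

8 6

16 in 2 cells must be {7,9}; 23 in 3 cells must be {6,8,9}.
The 16 across and the 23 down share only 9, so R3C2 = 9.
R3C1 = 16 − 9 = 7 completes the 16 across.
Nothing is forced directly, so branch on R1C2, whose candidates are 6 or 8. If R1C2 = 6: then R1C1 would have to be in {7} for the 13 across but in {4,5,8,9} for the 20 down — contradiction. So R1C2 = 8.
R1C1 = 13 − 8 = 5 completes the 13 across.
R2C1 = 20 − 12 = 8 completes the 20 down.
R2C2 = 14 − 8 = 6 completes the 14 across.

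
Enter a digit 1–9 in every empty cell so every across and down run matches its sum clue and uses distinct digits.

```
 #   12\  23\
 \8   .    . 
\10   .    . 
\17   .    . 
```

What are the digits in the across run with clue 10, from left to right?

17 in 2 cells must be {8,9}; 23 in 3 cells must be {6,8,9}.
The 8 across and the 23 down share only 6, so R1C2 = 6.
R1C1 = 8 − 6 = 2 completes the 8 across.
Given what's placed, R3C1 must be 9 to fit the 17 across and 12 down.
R3C2 = 17 − 9 = 8 completes the 17 across.
R2C1 = 12 − 11 = 1 completes the 12 down.
R2C2 = 10 − 1 = 9 completes the 10 across.

1 9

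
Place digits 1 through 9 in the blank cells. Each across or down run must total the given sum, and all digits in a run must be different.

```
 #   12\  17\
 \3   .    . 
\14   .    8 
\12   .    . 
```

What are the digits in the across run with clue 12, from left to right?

5 7

3 in 2 cells must be {1,2}.
R1C2 = 2: the only remaining digit allowed by both the 3 across and the 17 down.
R2C1 = 14 − 8 = 6 completes the 14 across.
R3C2 = 17 − 10 = 7 completes the 17 down.
R1C1 = 3 − 2 = 1 completes the 3 across.
R3C1 = 12 − 7 = 5 completes the 12 across.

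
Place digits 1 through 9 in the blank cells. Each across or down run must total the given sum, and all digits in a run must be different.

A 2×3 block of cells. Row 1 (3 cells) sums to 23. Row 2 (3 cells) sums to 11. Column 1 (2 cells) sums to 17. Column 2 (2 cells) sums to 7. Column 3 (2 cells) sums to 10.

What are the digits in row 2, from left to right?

23 in 3 cells must be {6,8,9}; 17 in 2 cells must be {8,9}.
The 23 across and the 7 down share only 6, so (1,2) = 6.
The 11 across and the 17 down share only 8, so (2,1) = 8.
(2,2) = 7 − 6 = 1 completes the 7 down.
(2,3) = 11 − 9 = 2 completes the 11 across.
(1,1) = 17 − 8 = 9 completes the 17 down.
(1,3) = 23 − 15 = 8 completes the 23 across.

8 1 2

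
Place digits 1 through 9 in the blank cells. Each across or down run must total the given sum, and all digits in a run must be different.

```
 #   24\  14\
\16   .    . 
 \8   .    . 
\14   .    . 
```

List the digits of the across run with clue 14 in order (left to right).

16 in 2 cells must be {7,9}; 24 in 3 cells must be {7,8,9}.
The 8 across and the 24 down share only 7, so R2C1 = 7.
R2C2 = 8 − 7 = 1 completes the 8 across.
Given what's placed, R1C1 must be 9 to fit the 16 across and 24 down.
R1C2 = 16 − 9 = 7 completes the 16 across.
R3C1 = 24 − 16 = 8 completes the 24 down.
R3C2 = 14 − 8 = 6 completes the 14 across.

8 6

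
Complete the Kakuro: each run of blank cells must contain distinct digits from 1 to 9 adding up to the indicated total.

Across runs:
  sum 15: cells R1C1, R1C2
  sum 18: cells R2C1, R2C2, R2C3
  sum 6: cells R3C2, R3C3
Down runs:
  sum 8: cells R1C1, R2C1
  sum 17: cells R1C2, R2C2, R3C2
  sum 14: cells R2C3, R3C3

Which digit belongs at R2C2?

7

The 6 across and the 14 down share only 5, so R3C3 = 5.
R2C3 = 14 − 5 = 9 completes the 14 down.
R3C2 = 6 − 5 = 1 completes the 6 across.
R2C2 = 7: the only remaining digit allowed by both the 18 across and the 17 down.
R1C2 = 17 − 8 = 9 completes the 17 down.
R2C1 = 18 − 16 = 2 completes the 18 across.
R1C1 = 15 − 9 = 6 completes the 15 across.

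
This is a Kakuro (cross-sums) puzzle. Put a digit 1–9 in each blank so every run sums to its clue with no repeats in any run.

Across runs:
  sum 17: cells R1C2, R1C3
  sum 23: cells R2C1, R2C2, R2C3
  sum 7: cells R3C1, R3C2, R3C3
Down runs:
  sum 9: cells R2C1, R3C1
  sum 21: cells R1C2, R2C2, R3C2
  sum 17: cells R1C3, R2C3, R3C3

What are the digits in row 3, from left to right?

1 4 2

17 in 2 cells must be {8,9}; 23 in 3 cells must be {6,8,9}; 7 in 3 cells must be {1,2,4}.
Only 4 fits R3C2 under both its across sum 7 and down sum 21.
Nothing is forced directly, so branch on R2C1, whose candidates are 6 or 8. If R2C1 = 6: then R3C1 would have to be in {1,2} for the 7 across but in {3} for the 9 down — contradiction. So R2C1 = 8.
R2C2 = 9: the only remaining digit allowed by both the 23 across and the 21 down.
R2C3 = 23 − 17 = 6 completes the 23 across.
R3C1 = 9 − 8 = 1 completes the 9 down.
R3C3 = 7 − 5 = 2 completes the 7 across.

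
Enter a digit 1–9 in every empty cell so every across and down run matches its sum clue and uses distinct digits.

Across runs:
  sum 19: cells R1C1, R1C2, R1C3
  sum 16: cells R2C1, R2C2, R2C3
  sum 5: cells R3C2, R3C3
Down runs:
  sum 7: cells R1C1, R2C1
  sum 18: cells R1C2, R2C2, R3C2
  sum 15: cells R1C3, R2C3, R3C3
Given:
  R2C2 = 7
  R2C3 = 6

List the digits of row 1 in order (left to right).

R2C1 = 16 − 13 = 3 completes the 16 across.
R1C1 = 7 − 3 = 4 completes the 7 down.
No cell is forced outright now. R1C3 can only be 7 or 8 (the digits allowed by both its 19 across and its 15 down). If R1C3 = 8: then R1C2 would have to be in {7} for the 19 across but in {2,3,5,6,8,9} for the 18 down — contradiction. So R1C3 = 7.
R1C2 = 19 − 11 = 8 completes the 19 across.
R3C2 = 18 − 15 = 3 completes the 18 down.
R3C3 = 5 − 3 = 2 completes the 5 across.

4, 8, 7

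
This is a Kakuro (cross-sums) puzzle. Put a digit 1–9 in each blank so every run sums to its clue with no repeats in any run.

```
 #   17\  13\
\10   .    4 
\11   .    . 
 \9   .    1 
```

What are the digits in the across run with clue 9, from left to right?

R1C1 = 10 − 4 = 6 completes the 10 across.
R2C2 = 13 − 5 = 8 completes the 13 down.
R3C1 = 9 − 1 = 8 completes the 9 across.
R2C1 = 11 − 8 = 3 completes the 11 across.

8 1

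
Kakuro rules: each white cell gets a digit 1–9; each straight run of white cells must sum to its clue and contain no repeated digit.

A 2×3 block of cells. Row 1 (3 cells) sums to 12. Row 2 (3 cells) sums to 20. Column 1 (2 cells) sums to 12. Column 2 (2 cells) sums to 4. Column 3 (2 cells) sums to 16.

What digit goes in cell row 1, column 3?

7

4 in 2 cells must be {1,3}; 16 in 2 cells must be {7,9}.
The 20 across and the 4 down share only 3, so (2,2) = 3.
Given what's placed, (2,3) must be 9 to fit the 20 across and 16 down.
(1,2) = 4 − 3 = 1 completes the 4 down.
(1,3) = 16 − 9 = 7 completes the 16 down.
(2,1) = 20 − 12 = 8 completes the 20 across.
(1,1) = 12 − 8 = 4 completes the 12 across.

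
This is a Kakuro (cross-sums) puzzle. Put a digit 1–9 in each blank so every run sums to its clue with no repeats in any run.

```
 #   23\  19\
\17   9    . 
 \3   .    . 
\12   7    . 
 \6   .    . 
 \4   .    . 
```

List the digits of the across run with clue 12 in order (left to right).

7 5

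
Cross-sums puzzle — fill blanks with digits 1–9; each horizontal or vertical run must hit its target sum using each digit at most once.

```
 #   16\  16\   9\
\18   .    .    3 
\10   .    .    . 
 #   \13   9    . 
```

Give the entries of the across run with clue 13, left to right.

9 4

16 in 2 cells must be {7,9}.
R1C2 = 6: the only remaining digit allowed by both the 18 across and the 16 down.
The 10 across and the 16 down share only 7, so R2C1 = 7.
R2C2 = 16 − 15 = 1 completes the 16 down.
R2C3 = 10 − 8 = 2 completes the 10 across.
R3C3 = 13 − 9 = 4 completes the 13 across.
R1C1 = 18 − 9 = 9 completes the 18 across.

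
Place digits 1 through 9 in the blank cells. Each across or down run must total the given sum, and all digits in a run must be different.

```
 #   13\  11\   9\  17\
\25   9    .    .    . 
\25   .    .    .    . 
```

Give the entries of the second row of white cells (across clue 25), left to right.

17 in 2 cells must be {8,9}.
Given what's placed, R1C4 must be 8 to fit the 25 across and 17 down.
R2C1 = 13 − 9 = 4 completes the 13 down.
R2C4 = 17 − 8 = 9 completes the 17 down.
Nothing is forced directly, so branch on R2C2, whose candidates are 5 or 7. If R2C2 = 7: then R1C2 would have to be in {1,2,3,5,6,7} for the 25 across but in {4} for the 11 down — contradiction. So R2C2 = 5.
R1C2 = 11 − 5 = 6 completes the 11 down.
R1C3 = 25 − 23 = 2 completes the 25 across.
R2C3 = 25 − 18 = 7 completes the 25 across.

4 5 7 9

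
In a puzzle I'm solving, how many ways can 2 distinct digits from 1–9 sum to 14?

2 distinct digits from 1–9 sum between 3 and 17.
Enumerating: {5,9}, {6,8}.

2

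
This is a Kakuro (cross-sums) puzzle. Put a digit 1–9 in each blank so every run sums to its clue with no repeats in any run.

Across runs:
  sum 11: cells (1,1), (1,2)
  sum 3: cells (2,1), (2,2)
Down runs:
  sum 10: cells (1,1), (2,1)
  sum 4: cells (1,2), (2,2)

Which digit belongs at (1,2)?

3 in 2 cells must be {1,2}; 4 in 2 cells must be {1,3}.
The 11 across and the 4 down share only 3, so (1,2) = 3.
(2,2) = 4 − 3 = 1 completes the 4 down.
(1,1) = 11 − 3 = 8 completes the 11 across.
(2,1) = 3 − 1 = 2 completes the 3 across.

3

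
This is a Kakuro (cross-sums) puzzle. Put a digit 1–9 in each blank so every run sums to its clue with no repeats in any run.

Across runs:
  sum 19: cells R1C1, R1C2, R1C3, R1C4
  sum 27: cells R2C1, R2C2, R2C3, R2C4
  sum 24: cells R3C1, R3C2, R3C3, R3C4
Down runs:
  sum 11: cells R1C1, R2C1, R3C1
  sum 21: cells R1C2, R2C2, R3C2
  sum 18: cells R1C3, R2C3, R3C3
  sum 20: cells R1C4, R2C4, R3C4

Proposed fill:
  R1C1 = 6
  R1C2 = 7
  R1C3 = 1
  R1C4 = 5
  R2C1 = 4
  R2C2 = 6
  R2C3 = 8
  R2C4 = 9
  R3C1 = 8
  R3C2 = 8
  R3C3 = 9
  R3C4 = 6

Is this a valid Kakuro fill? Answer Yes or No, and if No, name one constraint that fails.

No — the down run R1C1–R3C1 sums to 18, not 11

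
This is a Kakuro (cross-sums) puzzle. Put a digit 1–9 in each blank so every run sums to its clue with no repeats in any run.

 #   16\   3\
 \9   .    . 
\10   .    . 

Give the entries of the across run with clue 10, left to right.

9 1

16 in 2 cells must be {7,9}; 3 in 2 cells must be {1,2}.
The 9 across and the 16 down share only 7, so R1C1 = 7.
R1C2 = 9 − 7 = 2 completes the 9 across.
R2C1 = 16 − 7 = 9 completes the 16 down.
R2C2 = 10 − 9 = 1 completes the 10 across.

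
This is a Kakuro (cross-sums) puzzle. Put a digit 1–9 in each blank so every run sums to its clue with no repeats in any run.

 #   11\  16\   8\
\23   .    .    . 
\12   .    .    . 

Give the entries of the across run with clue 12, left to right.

23 in 3 cells must be {6,8,9}; 16 in 2 cells must be {7,9}.
The 23 across and the 16 down share only 9, so R1C2 = 9.
Given what's placed, R1C3 must be 6 to fit the 23 across and 8 down.
R2C2 = 16 − 9 = 7 completes the 16 down.
R2C3 = 8 − 6 = 2 completes the 8 down.
R1C1 = 23 − 15 = 8 completes the 23 across.
R2C1 = 12 − 9 = 3 completes the 12 across.

3, 7, 2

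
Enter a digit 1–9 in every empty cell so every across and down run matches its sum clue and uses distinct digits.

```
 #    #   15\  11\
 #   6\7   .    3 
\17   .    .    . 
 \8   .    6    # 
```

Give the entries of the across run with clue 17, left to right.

4 5 8

R1C2 = 7 − 3 = 4 completes the 7 across.
R2C2 = 15 − 10 = 5 completes the 15 down.
R2C3 = 11 − 3 = 8 completes the 11 down.
R3C1 = 8 − 6 = 2 completes the 8 across.
R2C1 = 17 − 13 = 4 completes the 17 across.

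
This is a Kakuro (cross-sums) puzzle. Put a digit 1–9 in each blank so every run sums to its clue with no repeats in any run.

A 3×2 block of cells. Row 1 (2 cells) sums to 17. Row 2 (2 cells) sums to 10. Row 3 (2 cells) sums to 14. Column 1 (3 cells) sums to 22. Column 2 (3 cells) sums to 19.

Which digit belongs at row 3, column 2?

9

17 in 2 cells must be {8,9}.
Nothing is forced directly, so branch on (1,1), whose candidates are 8 or 9. If (1,1) = 8: that forces (1,2) = 9, (2,1) = 9, after which (2,2) would have to be in {1} for the 10 across but in {2,3,4,6,7,8} for the 19 down — contradiction. So (1,1) = 9.
(1,2) = 17 − 9 = 8 completes the 17 across.
Nothing is forced directly, so branch on (2,1), whose candidates are 6 or 7 or 8. If (2,1) = 6: that forces (2,2) = 4, after which (3,1) would have to be in {5,6,8,9} for the 14 across but in {7} for the 22 down — contradiction. If (2,1) = 7: then (2,2) would have to be in {3} for the 10 across but in {2,4,5,6,7,9} for the 19 down — contradiction. So (2,1) = 8.
(2,2) = 10 − 8 = 2 completes the 10 across.
(3,1) = 22 − 17 = 5 completes the 22 down.
(3,2) = 14 − 5 = 9 completes the 14 across.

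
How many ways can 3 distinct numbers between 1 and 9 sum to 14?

8

3 distinct digits from 1–9 sum between 6 and 24.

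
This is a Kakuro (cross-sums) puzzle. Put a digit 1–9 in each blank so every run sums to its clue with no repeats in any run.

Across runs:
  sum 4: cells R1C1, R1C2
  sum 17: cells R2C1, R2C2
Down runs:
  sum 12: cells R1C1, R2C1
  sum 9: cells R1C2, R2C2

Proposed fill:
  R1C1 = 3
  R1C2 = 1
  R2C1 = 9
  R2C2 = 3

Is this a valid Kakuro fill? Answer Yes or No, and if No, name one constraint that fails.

No — the down run R1C2–R2C2 sums to 4, not 9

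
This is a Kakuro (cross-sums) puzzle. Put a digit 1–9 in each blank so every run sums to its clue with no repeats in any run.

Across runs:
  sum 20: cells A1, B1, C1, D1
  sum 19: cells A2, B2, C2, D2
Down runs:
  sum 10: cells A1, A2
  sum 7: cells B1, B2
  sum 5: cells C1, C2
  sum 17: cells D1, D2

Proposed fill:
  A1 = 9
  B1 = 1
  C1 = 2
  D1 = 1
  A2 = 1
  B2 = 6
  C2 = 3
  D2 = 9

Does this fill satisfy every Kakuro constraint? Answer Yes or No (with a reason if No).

No — the down run D1–D2 sums to 10, not 17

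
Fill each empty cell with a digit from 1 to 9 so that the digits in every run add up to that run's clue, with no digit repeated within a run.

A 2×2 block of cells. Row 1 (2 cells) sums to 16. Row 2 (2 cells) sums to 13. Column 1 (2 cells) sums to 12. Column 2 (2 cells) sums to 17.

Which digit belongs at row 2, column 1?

16 in 2 cells must be {7,9}; 17 in 2 cells must be {8,9}.
The 16 across and the 17 down share only 9, so (1,2) = 9.
(2,2) = 17 − 9 = 8 completes the 17 down.
(1,1) = 16 − 9 = 7 completes the 16 across.
(2,1) = 13 − 8 = 5 completes the 13 across.

5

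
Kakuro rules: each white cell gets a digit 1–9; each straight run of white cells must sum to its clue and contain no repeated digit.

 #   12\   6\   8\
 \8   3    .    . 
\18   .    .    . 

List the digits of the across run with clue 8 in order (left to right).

3 4 1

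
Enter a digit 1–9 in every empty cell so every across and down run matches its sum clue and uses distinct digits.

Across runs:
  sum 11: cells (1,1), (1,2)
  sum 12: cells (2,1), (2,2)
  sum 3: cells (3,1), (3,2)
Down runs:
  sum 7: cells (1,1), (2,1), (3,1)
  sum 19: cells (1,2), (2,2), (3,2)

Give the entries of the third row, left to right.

1 2

3 in 2 cells must be {1,2}; 7 in 3 cells must be {1,2,4}.
The 12 across and the 7 down share only 4, so (2,1) = 4.
(2,2) = 12 − 4 = 8 completes the 12 across.
Given what's placed, (3,2) must be 2 to fit the 3 across and 19 down.
(1,1) = 2: the only remaining digit allowed by both the 11 across and the 7 down.
(1,2) = 11 − 2 = 9 completes the 11 across.
(3,1) = 3 − 2 = 1 completes the 3 across.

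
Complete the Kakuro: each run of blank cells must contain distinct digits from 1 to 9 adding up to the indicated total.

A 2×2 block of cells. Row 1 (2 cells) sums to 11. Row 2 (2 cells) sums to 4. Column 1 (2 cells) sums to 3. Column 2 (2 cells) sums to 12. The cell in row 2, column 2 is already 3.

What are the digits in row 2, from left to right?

1 3

4 in 2 cells must be {1,3}; 3 in 2 cells must be {1,2}.
Intersecting the 11 across with the 3 down forces (1,1) = 2.
(1,2) = 11 − 2 = 9 completes the 11 across.
(2,1) = 4 − 3 = 1 completes the 4 across.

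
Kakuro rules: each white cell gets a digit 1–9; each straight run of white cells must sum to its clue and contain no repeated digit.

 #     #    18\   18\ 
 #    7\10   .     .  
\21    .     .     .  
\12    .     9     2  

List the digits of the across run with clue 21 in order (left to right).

6 8 7

R3C1 = 12 − 11 = 1 completes the 12 across.
R2C1 = 7 − 1 = 6 completes the 7 down.
Given what's placed, R2C3 must be 7 to fit the 21 across and 18 down.
R1C3 = 18 − 9 = 9 completes the 18 down.
R2C2 = 21 − 13 = 8 completes the 21 across.
R1C2 = 10 − 9 = 1 completes the 10 across.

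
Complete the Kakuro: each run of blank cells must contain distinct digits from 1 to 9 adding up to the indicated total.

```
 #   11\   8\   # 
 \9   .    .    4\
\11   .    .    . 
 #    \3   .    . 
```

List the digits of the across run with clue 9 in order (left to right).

4 5

3 in 2 cells must be {1,2}; 4 in 2 cells must be {1,3}.
The 3 across and the 4 down share only 1, so R3C3 = 1.
R2C3 = 4 − 1 = 3 completes the 4 down.
R3C2 = 3 − 1 = 2 completes the 3 across.
R2C2 = 1: the only remaining digit allowed by both the 11 across and the 8 down.
R1C2 = 8 − 3 = 5 completes the 8 down.
R2C1 = 11 − 4 = 7 completes the 11 across.
R1C1 = 9 − 5 = 4 completes the 9 across.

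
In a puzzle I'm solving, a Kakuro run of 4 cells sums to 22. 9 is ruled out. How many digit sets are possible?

5

4 distinct digits from 1–9 sum between 10 and 30.
Dropping sets that contain 9.
Enumerating: {1,6,7,8}, {2,5,7,8}, {3,4,7,8}, {3,5,6,8}, {4,5,6,7}.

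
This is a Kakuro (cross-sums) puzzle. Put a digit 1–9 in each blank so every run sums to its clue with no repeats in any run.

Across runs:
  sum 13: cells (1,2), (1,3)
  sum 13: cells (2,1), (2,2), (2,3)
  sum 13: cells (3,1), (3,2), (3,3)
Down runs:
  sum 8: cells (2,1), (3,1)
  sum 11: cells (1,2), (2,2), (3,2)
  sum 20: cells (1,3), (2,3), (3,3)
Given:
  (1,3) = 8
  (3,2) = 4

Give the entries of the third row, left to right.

(1,2) = 13 − 8 = 5 completes the 13 across.
(2,2) = 11 − 9 = 2 completes the 11 down.
Nothing is forced directly, so branch on (3,3), whose candidates are 3 or 7. If (3,3) = 3: then (2,3) would have to be in {3,4,5,6,7,8} for the 13 across but in {9} for the 20 down — contradiction. So (3,3) = 7.
(2,3) = 20 − 15 = 5 completes the 20 down.
(3,1) = 13 − 11 = 2 completes the 13 across.
(2,1) = 13 − 7 = 6 completes the 13 across.

2, 4, 7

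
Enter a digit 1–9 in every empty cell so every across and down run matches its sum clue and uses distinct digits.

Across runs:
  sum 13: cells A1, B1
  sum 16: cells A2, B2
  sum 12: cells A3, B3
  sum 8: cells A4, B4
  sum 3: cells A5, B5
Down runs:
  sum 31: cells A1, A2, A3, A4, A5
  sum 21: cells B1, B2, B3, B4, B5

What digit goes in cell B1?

6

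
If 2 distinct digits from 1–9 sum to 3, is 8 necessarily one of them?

No

The only way to make 3 from 2 distinct digits is {1,2}, which does not contain 8.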